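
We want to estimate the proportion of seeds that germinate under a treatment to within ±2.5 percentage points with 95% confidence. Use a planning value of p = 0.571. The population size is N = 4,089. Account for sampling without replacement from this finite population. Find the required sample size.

1101

For a proportion with margin E = 0.025 at 95% confidence, z = 1.960.
n = p̂(1−p̂)(z/E)² = 0.571 × 0.429 × (1.960/0.025)² = 1505.66 — call this n₀.
Finite-population correction with N = 4,089: n = n₀ / (1 + (n₀−1)/N) = 1505.66 / 1.368 = 1100.63
Round up: n = 1101.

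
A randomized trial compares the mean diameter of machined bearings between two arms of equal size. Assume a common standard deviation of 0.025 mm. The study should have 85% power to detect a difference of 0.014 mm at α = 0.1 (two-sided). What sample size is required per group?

For two equal groups, n per group = 2·((z_{α/2} + z_β)·σ/δ)².
z_{α/2} = 1.645; z_β = 1.036 (power 85%).
n = 2 × (2.681 × 0.025 / 0.014)² = 2 × 22.92 = 45.84
Round up: n = 46 per group.

46 per group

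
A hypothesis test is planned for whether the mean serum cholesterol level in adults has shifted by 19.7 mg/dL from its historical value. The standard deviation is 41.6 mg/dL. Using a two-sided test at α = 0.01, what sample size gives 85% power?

For a one-sample z-test, n = ((z_{α/2} + z_β)·σ/δ)².
z_{α/2} = 2.576 (two-sided α = 0.01); z_β = 1.036 (power 85% → β = 0.15).
n = (3.612 × 41.6 / 19.7)² = 58.18
Round up: n = 59.

n = 59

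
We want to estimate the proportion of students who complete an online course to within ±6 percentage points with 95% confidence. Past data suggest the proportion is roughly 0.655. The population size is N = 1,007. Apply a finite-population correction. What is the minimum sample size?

195

For a proportion with margin E = 0.06 at 95% confidence, z = 1.960.
n = p̂(1−p̂)(z/E)² = 0.655 × 0.345 × (1.960/0.06)² = 241.14 — call this n₀.
Finite-population correction with N = 1,007: n = n₀ / (1 + (n₀−1)/N) = 241.14 / 1.238 = 194.78
Round up: n = 195.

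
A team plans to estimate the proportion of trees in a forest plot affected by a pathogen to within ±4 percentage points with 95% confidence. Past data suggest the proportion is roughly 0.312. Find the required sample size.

516

For a proportion with margin E = 0.04 at 95% confidence, z = 1.960.
n = p̂(1−p̂)(z/E)² = 0.312 × 0.688 × (1.960/0.04)² = 515.39
Round up: n = 516.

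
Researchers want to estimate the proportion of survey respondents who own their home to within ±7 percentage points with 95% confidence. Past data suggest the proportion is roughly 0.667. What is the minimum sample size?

For a proportion with margin E = 0.07 at 95% confidence, z = 1.960.
n = p̂(1−p̂)(z/E)² = 0.667 × 0.333 × (1.960/0.07)² = 174.14
Round up: n = 175.

175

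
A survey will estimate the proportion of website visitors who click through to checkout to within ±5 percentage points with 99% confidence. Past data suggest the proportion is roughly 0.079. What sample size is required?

194

For a proportion with margin E = 0.05 at 99% confidence, z = 2.576.
n = p̂(1−p̂)(z/E)² = 0.079 × 0.921 × (2.576/0.05)² = 193.12
Round up: n = 194.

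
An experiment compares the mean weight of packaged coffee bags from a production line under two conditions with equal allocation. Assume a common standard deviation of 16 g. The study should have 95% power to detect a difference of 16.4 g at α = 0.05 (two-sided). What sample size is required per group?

25 per group

For two equal groups, n per group = 2·((z_{α/2} + z_β)·σ/δ)².
z_{α/2} = 1.960; z_β = 1.645 (power 95%).
n = 2 × (3.605 × 16 / 16.4)² = 2 × 12.37 = 24.74
Round up: n = 25 per group.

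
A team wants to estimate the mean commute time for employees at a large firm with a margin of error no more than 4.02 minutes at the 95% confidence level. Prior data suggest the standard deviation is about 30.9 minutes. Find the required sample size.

For a mean, the margin of error is E = z·σ/√n, so n = (zσ/E)².
At 95% confidence, z = 1.960.
n = (1.960 × 30.9 / 4.02)² = 226.97
Round up: n = 227.

227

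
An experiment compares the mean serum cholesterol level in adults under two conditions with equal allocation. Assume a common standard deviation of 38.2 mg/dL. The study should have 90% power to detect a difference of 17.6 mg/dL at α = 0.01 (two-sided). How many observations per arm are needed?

141 per group

For two equal groups, n per group = 2·((z_{α/2} + z_β)·σ/δ)².
z_{α/2} = 2.576; z_β = 1.282 (power 90%).
n = 2 × (3.858 × 38.2 / 17.6)² = 2 × 70.12 = 140.24
Round up: n = 141 per group.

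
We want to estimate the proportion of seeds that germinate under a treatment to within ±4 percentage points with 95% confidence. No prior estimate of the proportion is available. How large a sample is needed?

601

For a proportion with margin E = 0.04 at 95% confidence, z = 1.960.
With no prior estimate, use p = 0.5, which maximizes p(1−p) at 0.25.
n = 0.25 × (z/E)² = 0.25 × (1.960/0.04)² = 600.25
Round up: n = 601.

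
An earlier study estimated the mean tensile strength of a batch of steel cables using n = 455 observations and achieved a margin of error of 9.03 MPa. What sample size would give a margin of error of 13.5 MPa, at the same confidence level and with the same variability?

Margin of error scales as 1/√n, so n₂ = n₁·(E₁/E₂)².
n₂ = 455 × (9.03/13.5)² = 455 × 0.4474 = 203.57
Round up: n₂ = 204.

204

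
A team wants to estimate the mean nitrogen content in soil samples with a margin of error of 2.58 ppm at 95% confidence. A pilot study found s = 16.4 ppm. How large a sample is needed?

For a mean, the margin of error is E = z·σ/√n, so n = (zσ/E)².
At 95% confidence, z = 1.960.
n = (1.960 × 16.4 / 2.58)² = 155.22
Round up: n = 156.

156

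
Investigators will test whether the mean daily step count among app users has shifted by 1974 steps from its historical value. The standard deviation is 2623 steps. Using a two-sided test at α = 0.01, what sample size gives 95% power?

n = 32

For a one-sample z-test, n = ((z_{α/2} + z_β)·σ/δ)².
z_{α/2} = 2.576 (two-sided α = 0.01); z_β = 1.645 (power 95% → β = 0.05).
n = (4.221 × 2623 / 1974)² = 31.46
Round up: n = 32.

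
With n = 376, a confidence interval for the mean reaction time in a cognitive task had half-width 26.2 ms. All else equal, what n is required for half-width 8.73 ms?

Margin of error scales as 1/√n, so n₂ = n₁·(E₁/E₂)².
n₂ = 376 × (26.2/8.73)² = 376 × 9.007 = 3386.63
Round up: n₂ = 3387.

3387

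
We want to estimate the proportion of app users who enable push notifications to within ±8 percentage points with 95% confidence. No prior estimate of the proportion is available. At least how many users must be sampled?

For a proportion with margin E = 0.08 at 95% confidence, z = 1.960.
With no prior estimate, use p = 0.5, which maximizes p(1−p) at 0.25.
n = 0.25 × (z/E)² = 0.25 × (1.960/0.08)² = 150.06
Round up: n = 151.

151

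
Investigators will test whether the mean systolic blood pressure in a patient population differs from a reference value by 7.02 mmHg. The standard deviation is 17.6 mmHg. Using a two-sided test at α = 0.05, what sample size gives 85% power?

For a one-sample z-test, n = ((z_{α/2} + z_β)·σ/δ)².
z_{α/2} = 1.960 (two-sided α = 0.05); z_β = 1.036 (power 85% → β = 0.15).
n = (2.996 × 17.6 / 7.02)² = 56.42
Round up: n = 57.

57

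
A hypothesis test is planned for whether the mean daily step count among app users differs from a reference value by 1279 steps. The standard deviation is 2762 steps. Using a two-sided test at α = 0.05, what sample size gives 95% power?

For a one-sample z-test, n = ((z_{α/2} + z_β)·σ/δ)².
z_{α/2} = 1.960 (two-sided α = 0.05); z_β = 1.645 (power 95% → β = 0.05).
n = (3.605 × 2762 / 1279)² = 60.61
Round up: n = 61.

61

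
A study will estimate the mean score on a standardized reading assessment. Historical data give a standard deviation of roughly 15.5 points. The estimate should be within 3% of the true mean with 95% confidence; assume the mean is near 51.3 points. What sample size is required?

For a mean, the margin of error is E = z·σ/√n, so n = (zσ/E)².
At 95% confidence, z = 1.960.
E = 3% of 51.3 = 1.539 points.
n = (1.960 × 15.5 / 1.539)² = 389.67
Round up: n = 390.

390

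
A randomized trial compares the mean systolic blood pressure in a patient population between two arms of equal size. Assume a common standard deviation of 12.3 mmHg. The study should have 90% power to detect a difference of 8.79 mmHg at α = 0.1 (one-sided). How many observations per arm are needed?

26 per group

For two equal groups, n per group = 2·((z_α + z_β)·σ/δ)².
z_α = 1.282; z_β = 1.282 (power 90%).
n = 2 × (2.564 × 12.3 / 8.79)² = 2 × 12.87 = 25.74
Round up: n = 26 per group.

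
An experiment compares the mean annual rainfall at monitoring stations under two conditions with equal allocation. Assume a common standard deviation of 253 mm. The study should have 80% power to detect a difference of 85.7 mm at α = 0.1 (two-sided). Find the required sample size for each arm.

108 per group

For two equal groups, n per group = 2·((z_{α/2} + z_β)·σ/δ)².
z_{α/2} = 1.645; z_β = 0.842 (power 80%).
n = 2 × (2.487 × 253 / 85.7)² = 2 × 53.91 = 107.82
Round up: n = 108 per group.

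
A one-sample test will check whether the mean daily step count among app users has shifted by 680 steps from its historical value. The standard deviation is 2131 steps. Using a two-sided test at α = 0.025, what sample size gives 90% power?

For a one-sample z-test, n = ((z_{α/2} + z_β)·σ/δ)².
z_{α/2} = 2.241 (two-sided α = 0.025); z_β = 1.282 (power 90% → β = 0.1).
n = (3.523 × 2131 / 680)² = 121.89
Round up: n = 122.

122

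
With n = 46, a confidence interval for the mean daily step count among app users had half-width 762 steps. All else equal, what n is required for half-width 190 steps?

Margin of error scales as 1/√n, so n₂ = n₁·(E₁/E₂)².
n₂ = 46 × (762/190)² = 46 × 16.08 = 739.68
Round up: n₂ = 740.

n = 740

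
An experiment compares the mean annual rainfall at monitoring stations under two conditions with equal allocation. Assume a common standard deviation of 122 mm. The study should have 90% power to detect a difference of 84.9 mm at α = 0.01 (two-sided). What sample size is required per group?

For two equal groups, n per group = 2·((z_{α/2} + z_β)·σ/δ)².
z_{α/2} = 2.576; z_β = 1.282 (power 90%).
n = 2 × (3.858 × 122 / 84.9)² = 2 × 30.73 = 61.46
Round up: n = 62 per group.

62 per group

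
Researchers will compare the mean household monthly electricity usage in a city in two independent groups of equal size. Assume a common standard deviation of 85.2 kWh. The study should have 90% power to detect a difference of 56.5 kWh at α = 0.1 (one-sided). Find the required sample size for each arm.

For two equal groups, n per group = 2·((z_α + z_β)·σ/δ)².
z_α = 1.282; z_β = 1.282 (power 90%).
n = 2 × (2.564 × 85.2 / 56.5)² = 2 × 14.95 = 29.90
Round up: n = 30 per group.

30 per group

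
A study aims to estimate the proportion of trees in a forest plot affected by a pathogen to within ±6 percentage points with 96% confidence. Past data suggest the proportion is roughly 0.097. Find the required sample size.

n = 103

For a proportion with margin E = 0.06 at 96% confidence, z = 2.054.
n = p̂(1−p̂)(z/E)² = 0.097 × 0.903 × (2.054/0.06)² = 102.65
Round up: n = 103.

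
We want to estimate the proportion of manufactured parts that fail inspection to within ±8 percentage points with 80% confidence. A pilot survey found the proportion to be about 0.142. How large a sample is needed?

For a proportion with margin E = 0.08 at 80% confidence, z = 1.282.
n = p̂(1−p̂)(z/E)² = 0.142 × 0.858 × (1.282/0.08)² = 31.29
Round up: n = 32.

32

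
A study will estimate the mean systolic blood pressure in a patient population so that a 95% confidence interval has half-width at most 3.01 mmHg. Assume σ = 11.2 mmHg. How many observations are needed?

54

For a mean, the margin of error is E = z·σ/√n, so n = (zσ/E)².
At 95% confidence, z = 1.960.
n = (1.960 × 11.2 / 3.01)² = 53.19
Round up: n = 54.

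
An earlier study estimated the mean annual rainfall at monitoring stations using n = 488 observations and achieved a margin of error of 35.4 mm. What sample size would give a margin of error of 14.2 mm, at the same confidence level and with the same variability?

Margin of error scales as 1/√n, so n₂ = n₁·(E₁/E₂)².
n₂ = 488 × (35.4/14.2)² = 488 × 6.215 = 3032.92
Round up: n₂ = 3033.

n = 3033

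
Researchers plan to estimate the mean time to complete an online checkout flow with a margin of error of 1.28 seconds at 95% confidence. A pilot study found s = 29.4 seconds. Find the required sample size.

For a mean, the margin of error is E = z·σ/√n, so n = (zσ/E)².
At 95% confidence, z = 1.960.
n = (1.960 × 29.4 / 1.28)² = 2026.69
Round up: n = 2027.

n = 2027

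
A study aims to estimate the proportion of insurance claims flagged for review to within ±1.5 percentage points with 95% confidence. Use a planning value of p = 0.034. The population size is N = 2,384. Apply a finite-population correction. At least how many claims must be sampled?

For a proportion with margin E = 0.015 at 95% confidence, z = 1.960.
n = p̂(1−p̂)(z/E)² = 0.034 × 0.966 × (1.960/0.015)² = 560.77 — call this n₀.
Finite-population correction with N = 2,384: n = n₀ / (1 + (n₀−1)/N) = 560.77 / 1.235 = 454.06
Round up: n = 455.

455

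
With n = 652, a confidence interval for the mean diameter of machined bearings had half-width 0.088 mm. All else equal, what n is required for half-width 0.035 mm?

4122

Margin of error scales as 1/√n, so n₂ = n₁·(E₁/E₂)².
n₂ = 652 × (0.088/0.035)² = 652 × 6.322 = 4121.94
Round up: n₂ = 4122.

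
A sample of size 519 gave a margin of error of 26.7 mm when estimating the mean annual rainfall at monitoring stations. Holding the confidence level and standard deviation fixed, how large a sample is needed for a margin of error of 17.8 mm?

1168

Margin of error scales as 1/√n, so n₂ = n₁·(E₁/E₂)².
n₂ = 519 × (26.7/17.8)² = 519 × 2.25 = 1167.75
Round up: n₂ = 1168.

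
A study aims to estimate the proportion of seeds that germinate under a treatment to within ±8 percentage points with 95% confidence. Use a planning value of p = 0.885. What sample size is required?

For a proportion with margin E = 0.08 at 95% confidence, z = 1.960.
n = p̂(1−p̂)(z/E)² = 0.885 × 0.115 × (1.960/0.08)² = 61.09
Round up: n = 62.

62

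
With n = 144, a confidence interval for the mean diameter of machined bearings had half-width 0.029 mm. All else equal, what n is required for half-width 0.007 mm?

Margin of error scales as 1/√n, so n₂ = n₁·(E₁/E₂)².
n₂ = 144 × (0.029/0.007)² = 144 × 17.16 = 2471.04
Round up: n₂ = 2472.

n = 2472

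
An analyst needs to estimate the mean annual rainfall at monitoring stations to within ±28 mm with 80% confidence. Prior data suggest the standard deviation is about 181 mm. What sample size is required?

For a mean, the margin of error is E = z·σ/√n, so n = (zσ/E)².
At 80% confidence, z = 1.282.
n = (1.282 × 181 / 28)² = 68.68
Round up: n = 69.

n = 69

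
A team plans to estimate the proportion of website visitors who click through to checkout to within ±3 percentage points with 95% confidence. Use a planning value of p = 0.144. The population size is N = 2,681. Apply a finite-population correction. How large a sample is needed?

440

For a proportion with margin E = 0.03 at 95% confidence, z = 1.960.
n = p̂(1−p̂)(z/E)² = 0.144 × 0.856 × (1.960/0.03)² = 526.15 — call this n₀.
Finite-population correction with N = 2,681: n = n₀ / (1 + (n₀−1)/N) = 526.15 / 1.196 = 439.92
Round up: n = 440.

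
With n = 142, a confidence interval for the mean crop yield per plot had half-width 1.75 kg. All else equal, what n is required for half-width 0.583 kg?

1280

Margin of error scales as 1/√n, so n₂ = n₁·(E₁/E₂)².
n₂ = 142 × (1.75/0.583)² = 142 × 9.01 = 1279.42
Round up: n₂ = 1280.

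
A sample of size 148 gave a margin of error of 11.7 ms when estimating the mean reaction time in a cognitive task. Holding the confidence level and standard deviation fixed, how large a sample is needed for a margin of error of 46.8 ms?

Margin of error scales as 1/√n, so n₂ = n₁·(E₁/E₂)².
n₂ = 148 × (11.7/46.8)² = 148 × 0.0625 = 9.25
Round up: n₂ = 10.

10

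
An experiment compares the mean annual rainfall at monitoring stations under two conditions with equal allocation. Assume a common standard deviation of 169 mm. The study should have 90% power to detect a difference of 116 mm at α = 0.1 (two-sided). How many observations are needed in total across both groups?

For two equal groups, n per group = 2·((z_{α/2} + z_β)·σ/δ)².
z_{α/2} = 1.645; z_β = 1.282 (power 90%).
n = 2 × (2.927 × 169 / 116)² = 2 × 18.18 = 36.36
Round up: n = 37 per group.
Total across both groups: 2 × 37 = 74.

74 total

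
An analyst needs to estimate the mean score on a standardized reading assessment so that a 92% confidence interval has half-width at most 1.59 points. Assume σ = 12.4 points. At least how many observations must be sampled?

For a mean, the margin of error is E = z·σ/√n, so n = (zσ/E)².
At 92% confidence, z = 1.751.
n = (1.751 × 12.4 / 1.59)² = 186.48
Round up: n = 187.

187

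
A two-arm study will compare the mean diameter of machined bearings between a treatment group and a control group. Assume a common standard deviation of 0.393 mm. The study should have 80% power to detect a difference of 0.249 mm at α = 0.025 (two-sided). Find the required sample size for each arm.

For two equal groups, n per group = 2·((z_{α/2} + z_β)·σ/δ)².
z_{α/2} = 2.241; z_β = 0.842 (power 80%).
n = 2 × (3.083 × 0.393 / 0.249)² = 2 × 23.68 = 47.36
Round up: n = 48 per group.

48 per group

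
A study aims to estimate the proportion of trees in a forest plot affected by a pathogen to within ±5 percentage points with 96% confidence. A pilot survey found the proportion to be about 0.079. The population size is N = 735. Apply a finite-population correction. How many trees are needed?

106

For a proportion with margin E = 0.05 at 96% confidence, z = 2.054.
n = p̂(1−p̂)(z/E)² = 0.079 × 0.921 × (2.054/0.05)² = 122.79 — call this n₀.
Finite-population correction with N = 735: n = n₀ / (1 + (n₀−1)/N) = 122.79 / 1.166 = 105.31
Round up: n = 106.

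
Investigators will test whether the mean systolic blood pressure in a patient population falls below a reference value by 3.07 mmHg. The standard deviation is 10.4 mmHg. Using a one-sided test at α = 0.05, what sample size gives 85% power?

For a one-sample z-test, n = ((z_α + z_β)·σ/δ)².
z_α = 1.645 (one-sided α = 0.05); z_β = 1.036 (power 85% → β = 0.15).
n = (2.681 × 10.4 / 3.07)² = 82.49
Round up: n = 83.

83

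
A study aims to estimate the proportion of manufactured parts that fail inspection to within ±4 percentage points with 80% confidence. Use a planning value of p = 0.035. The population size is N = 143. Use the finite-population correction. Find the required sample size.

For a proportion with margin E = 0.04 at 80% confidence, z = 1.282.
n = p̂(1−p̂)(z/E)² = 0.035 × 0.965 × (1.282/0.04)² = 34.69 — call this n₀.
Finite-population correction with N = 143: n = n₀ / (1 + (n₀−1)/N) = 34.69 / 1.236 = 28.07
Round up: n = 29.

29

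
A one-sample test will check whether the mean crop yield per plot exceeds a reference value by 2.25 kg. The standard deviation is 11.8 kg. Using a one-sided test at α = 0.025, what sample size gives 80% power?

For a one-sample z-test, n = ((z_α + z_β)·σ/δ)².
z_α = 1.960 (one-sided α = 0.025); z_β = 0.842 (power 80% → β = 0.2).
n = (2.802 × 11.8 / 2.25)² = 215.94
Round up: n = 216.

216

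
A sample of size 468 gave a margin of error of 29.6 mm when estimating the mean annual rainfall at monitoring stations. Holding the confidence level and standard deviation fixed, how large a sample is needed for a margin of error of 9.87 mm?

Margin of error scales as 1/√n, so n₂ = n₁·(E₁/E₂)².
n₂ = 468 × (29.6/9.87)² = 468 × 8.994 = 4209.19
Round up: n₂ = 4210.

n = 4210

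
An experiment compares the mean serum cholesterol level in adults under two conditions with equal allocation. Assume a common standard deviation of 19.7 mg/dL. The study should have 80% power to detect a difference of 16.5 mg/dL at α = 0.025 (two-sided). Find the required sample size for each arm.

For two equal groups, n per group = 2·((z_{α/2} + z_β)·σ/δ)².
z_{α/2} = 2.241; z_β = 0.842 (power 80%).
n = 2 × (3.083 × 19.7 / 16.5)² = 2 × 13.55 = 27.10
Round up: n = 28 per group.

28 per group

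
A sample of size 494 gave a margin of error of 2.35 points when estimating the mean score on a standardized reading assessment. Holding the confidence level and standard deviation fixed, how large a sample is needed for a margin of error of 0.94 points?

Margin of error scales as 1/√n, so n₂ = n₁·(E₁/E₂)².
n₂ = 494 × (2.35/0.94)² = 494 × 6.25 = 3087.50
Round up: n₂ = 3088.

3088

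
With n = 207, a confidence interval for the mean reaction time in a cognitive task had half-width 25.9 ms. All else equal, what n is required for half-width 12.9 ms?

Margin of error scales as 1/√n, so n₂ = n₁·(E₁/E₂)².
n₂ = 207 × (25.9/12.9)² = 207 × 4.031 = 834.42
Round up: n₂ = 835.

835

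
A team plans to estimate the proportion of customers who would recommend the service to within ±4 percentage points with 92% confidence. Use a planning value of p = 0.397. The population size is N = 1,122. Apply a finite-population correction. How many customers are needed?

For a proportion with margin E = 0.04 at 92% confidence, z = 1.751.
n = p̂(1−p̂)(z/E)² = 0.397 × 0.603 × (1.751/0.04)² = 458.73 — call this n₀.
Finite-population correction with N = 1,122: n = n₀ / (1 + (n₀−1)/N) = 458.73 / 1.408 = 325.80
Round up: n = 326.

326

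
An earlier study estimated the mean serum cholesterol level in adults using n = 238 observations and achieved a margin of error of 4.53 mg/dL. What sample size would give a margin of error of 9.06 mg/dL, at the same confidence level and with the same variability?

Margin of error scales as 1/√n, so n₂ = n₁·(E₁/E₂)².
n₂ = 238 × (4.53/9.06)² = 238 × 0.25 = 59.50
Round up: n₂ = 60.

60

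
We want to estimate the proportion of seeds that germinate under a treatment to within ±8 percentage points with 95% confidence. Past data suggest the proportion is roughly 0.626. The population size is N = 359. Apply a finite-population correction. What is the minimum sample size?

For a proportion with margin E = 0.08 at 95% confidence, z = 1.960.
n = p̂(1−p̂)(z/E)² = 0.626 × 0.374 × (1.960/0.08)² = 140.53 — call this n₀.
Finite-population correction with N = 359: n = n₀ / (1 + (n₀−1)/N) = 140.53 / 1.389 = 101.17
Round up: n = 102.

n = 102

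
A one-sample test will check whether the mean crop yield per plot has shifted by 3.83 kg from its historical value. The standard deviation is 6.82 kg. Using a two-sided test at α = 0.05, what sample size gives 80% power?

For a one-sample z-test, n = ((z_{α/2} + z_β)·σ/δ)².
z_{α/2} = 1.960 (two-sided α = 0.05); z_β = 0.842 (power 80% → β = 0.2).
n = (2.802 × 6.82 / 3.83)² = 24.89
Round up: n = 25.

25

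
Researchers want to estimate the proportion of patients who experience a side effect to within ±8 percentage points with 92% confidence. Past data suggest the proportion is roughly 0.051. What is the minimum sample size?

24

For a proportion with margin E = 0.08 at 92% confidence, z = 1.751.
n = p̂(1−p̂)(z/E)² = 0.051 × 0.949 × (1.751/0.08)² = 23.19
Round up: n = 24.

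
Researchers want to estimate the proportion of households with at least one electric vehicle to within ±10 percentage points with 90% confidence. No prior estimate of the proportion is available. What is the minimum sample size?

68

For a proportion with margin E = 0.1 at 90% confidence, z = 1.645.
With no prior estimate, use p = 0.5, which maximizes p(1−p) at 0.25.
n = 0.25 × (z/E)² = 0.25 × (1.645/0.1)² = 67.65
Round up: n = 68.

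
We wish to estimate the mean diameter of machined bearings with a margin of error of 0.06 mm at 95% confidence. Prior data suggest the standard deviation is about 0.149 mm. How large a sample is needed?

For a mean, the margin of error is E = z·σ/√n, so n = (zσ/E)².
At 95% confidence, z = 1.960.
n = (1.960 × 0.149 / 0.06)² = 23.69
Round up: n = 24.

n = 24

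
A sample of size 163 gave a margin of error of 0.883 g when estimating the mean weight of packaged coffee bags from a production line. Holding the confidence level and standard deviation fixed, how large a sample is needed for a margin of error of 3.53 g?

Margin of error scales as 1/√n, so n₂ = n₁·(E₁/E₂)².
n₂ = 163 × (0.883/3.53)² = 163 × 0.06257 = 10.20
Round up: n₂ = 11.

11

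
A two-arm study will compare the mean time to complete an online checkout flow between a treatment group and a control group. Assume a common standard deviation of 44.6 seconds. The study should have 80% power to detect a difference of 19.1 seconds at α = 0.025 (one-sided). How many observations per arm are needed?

86 per group

For two equal groups, n per group = 2·((z_α + z_β)·σ/δ)².
z_α = 1.960; z_β = 0.842 (power 80%).
n = 2 × (2.802 × 44.6 / 19.1)² = 2 × 42.81 = 85.62
Round up: n = 86 per group.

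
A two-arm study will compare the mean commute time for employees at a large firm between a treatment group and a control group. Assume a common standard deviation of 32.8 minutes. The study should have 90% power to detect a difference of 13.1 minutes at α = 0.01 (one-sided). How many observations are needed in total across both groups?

328 total

For two equal groups, n per group = 2·((z_α + z_β)·σ/δ)².
z_α = 2.326; z_β = 1.282 (power 90%).
n = 2 × (3.608 × 32.8 / 13.1)² = 2 × 81.61 = 163.22
Round up: n = 164 per group.
Total across both groups: 2 × 164 = 328.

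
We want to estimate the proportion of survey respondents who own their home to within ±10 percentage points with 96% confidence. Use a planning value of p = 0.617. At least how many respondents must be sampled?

For a proportion with margin E = 0.1 at 96% confidence, z = 2.054.
n = p̂(1−p̂)(z/E)² = 0.617 × 0.383 × (2.054/0.1)² = 99.70
Round up: n = 100.

100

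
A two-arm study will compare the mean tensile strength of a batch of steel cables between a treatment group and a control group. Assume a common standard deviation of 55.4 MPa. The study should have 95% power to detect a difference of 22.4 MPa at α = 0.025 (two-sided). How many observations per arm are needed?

185 per group

For two equal groups, n per group = 2·((z_{α/2} + z_β)·σ/δ)².
z_{α/2} = 2.241; z_β = 1.645 (power 95%).
n = 2 × (3.886 × 55.4 / 22.4)² = 2 × 92.37 = 184.74
Round up: n = 185 per group.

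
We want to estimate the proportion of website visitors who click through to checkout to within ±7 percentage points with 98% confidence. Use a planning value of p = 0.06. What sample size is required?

For a proportion with margin E = 0.07 at 98% confidence, z = 2.326.
n = p̂(1−p̂)(z/E)² = 0.06 × 0.94 × (2.326/0.07)² = 62.27
Round up: n = 63.

63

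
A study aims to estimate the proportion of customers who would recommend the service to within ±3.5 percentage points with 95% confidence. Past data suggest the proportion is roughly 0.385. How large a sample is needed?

n = 743

For a proportion with margin E = 0.035 at 95% confidence, z = 1.960.
n = p̂(1−p̂)(z/E)² = 0.385 × 0.615 × (1.960/0.035)² = 742.53
Round up: n = 743.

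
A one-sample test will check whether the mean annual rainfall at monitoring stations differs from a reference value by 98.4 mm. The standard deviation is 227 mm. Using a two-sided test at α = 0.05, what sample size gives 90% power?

For a one-sample z-test, n = ((z_{α/2} + z_β)·σ/δ)².
z_{α/2} = 1.960 (two-sided α = 0.05); z_β = 1.282 (power 90% → β = 0.1).
n = (3.242 × 227 / 98.4)² = 55.94
Round up: n = 56.

56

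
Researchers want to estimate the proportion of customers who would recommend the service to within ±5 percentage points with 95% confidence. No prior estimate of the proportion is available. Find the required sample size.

385

For a proportion with margin E = 0.05 at 95% confidence, z = 1.960.
With no prior estimate, use p = 0.5, which maximizes p(1−p) at 0.25.
n = 0.25 × (z/E)² = 0.25 × (1.960/0.05)² = 384.16
Round up: n = 385.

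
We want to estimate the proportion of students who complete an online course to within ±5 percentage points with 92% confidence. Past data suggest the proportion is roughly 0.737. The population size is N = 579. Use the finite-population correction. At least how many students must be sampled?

For a proportion with margin E = 0.05 at 92% confidence, z = 1.751.
n = p̂(1−p̂)(z/E)² = 0.737 × 0.263 × (1.751/0.05)² = 237.71 — call this n₀.
Finite-population correction with N = 579: n = n₀ / (1 + (n₀−1)/N) = 237.71 / 1.409 = 168.71
Round up: n = 169.

169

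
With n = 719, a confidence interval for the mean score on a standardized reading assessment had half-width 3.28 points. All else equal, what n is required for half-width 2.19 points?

Margin of error scales as 1/√n, so n₂ = n₁·(E₁/E₂)².
n₂ = 719 × (3.28/2.19)² = 719 × 2.243 = 1612.72
Round up: n₂ = 1613.

n = 1613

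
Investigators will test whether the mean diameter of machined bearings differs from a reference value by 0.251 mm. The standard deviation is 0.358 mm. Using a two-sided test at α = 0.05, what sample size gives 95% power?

For a one-sample z-test, n = ((z_{α/2} + z_β)·σ/δ)².
z_{α/2} = 1.960 (two-sided α = 0.05); z_β = 1.645 (power 95% → β = 0.05).
n = (3.605 × 0.358 / 0.251)² = 26.44
Round up: n = 27.

n = 27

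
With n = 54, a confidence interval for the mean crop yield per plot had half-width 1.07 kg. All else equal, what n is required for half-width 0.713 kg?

Margin of error scales as 1/√n, so n₂ = n₁·(E₁/E₂)².
n₂ = 54 × (1.07/0.713)² = 54 × 2.252 = 121.61
Round up: n₂ = 122.

122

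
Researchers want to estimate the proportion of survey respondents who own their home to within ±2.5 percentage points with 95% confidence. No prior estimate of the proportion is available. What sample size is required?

For a proportion with margin E = 0.025 at 95% confidence, z = 1.960.
With no prior estimate, use p = 0.5, which maximizes p(1−p) at 0.25.
n = 0.25 × (z/E)² = 0.25 × (1.960/0.025)² = 1536.64
Round up: n = 1537.

1537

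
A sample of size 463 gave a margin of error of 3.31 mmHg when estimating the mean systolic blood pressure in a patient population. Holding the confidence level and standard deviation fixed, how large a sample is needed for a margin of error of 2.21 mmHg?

Margin of error scales as 1/√n, so n₂ = n₁·(E₁/E₂)².
n₂ = 463 × (3.31/2.21)² = 463 × 2.243 = 1038.51
Round up: n₂ = 1039.

1039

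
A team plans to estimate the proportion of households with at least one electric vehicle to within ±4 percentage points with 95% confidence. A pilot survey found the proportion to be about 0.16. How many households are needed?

n = 323

For a proportion with margin E = 0.04 at 95% confidence, z = 1.960.
n = p̂(1−p̂)(z/E)² = 0.16 × 0.84 × (1.960/0.04)² = 322.69
Round up: n = 323.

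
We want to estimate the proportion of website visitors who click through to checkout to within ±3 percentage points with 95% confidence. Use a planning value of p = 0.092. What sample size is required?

For a proportion with margin E = 0.03 at 95% confidence, z = 1.960.
n = p̂(1−p̂)(z/E)² = 0.092 × 0.908 × (1.960/0.03)² = 356.57
Round up: n = 357.

357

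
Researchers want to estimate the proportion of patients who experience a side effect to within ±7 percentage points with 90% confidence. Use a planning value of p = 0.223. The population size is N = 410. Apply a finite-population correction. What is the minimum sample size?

n = 78

For a proportion with margin E = 0.07 at 90% confidence, z = 1.645.
n = p̂(1−p̂)(z/E)² = 0.223 × 0.777 × (1.645/0.07)² = 95.69 — call this n₀.
Finite-population correction with N = 410: n = n₀ / (1 + (n₀−1)/N) = 95.69 / 1.231 = 77.73
Round up: n = 78.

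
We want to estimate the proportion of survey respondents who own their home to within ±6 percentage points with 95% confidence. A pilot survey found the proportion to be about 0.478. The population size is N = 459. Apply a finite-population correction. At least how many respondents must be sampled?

169

For a proportion with margin E = 0.06 at 95% confidence, z = 1.960.
n = p̂(1−p̂)(z/E)² = 0.478 × 0.522 × (1.960/0.06)² = 266.26 — call this n₀.
Finite-population correction with N = 459: n = n₀ / (1 + (n₀−1)/N) = 266.26 / 1.578 = 168.73
Round up: n = 169.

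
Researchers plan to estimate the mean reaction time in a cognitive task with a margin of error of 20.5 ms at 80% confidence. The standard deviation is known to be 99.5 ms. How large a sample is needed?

For a mean, the margin of error is E = z·σ/√n, so n = (zσ/E)².
At 80% confidence, z = 1.282.
n = (1.282 × 99.5 / 20.5)² = 38.72
Round up: n = 39.

39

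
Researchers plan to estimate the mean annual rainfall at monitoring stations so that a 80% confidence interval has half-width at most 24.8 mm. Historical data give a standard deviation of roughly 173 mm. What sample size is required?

For a mean, the margin of error is E = z·σ/√n, so n = (zσ/E)².
At 80% confidence, z = 1.282.
n = (1.282 × 173 / 24.8)² = 79.98
Round up: n = 80.

80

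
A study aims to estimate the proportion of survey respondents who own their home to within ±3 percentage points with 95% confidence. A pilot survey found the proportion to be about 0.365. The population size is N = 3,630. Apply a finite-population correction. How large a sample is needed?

For a proportion with margin E = 0.03 at 95% confidence, z = 1.960.
n = p̂(1−p̂)(z/E)² = 0.365 × 0.635 × (1.960/0.03)² = 989.32 — call this n₀.
Finite-population correction with N = 3,630: n = n₀ / (1 + (n₀−1)/N) = 989.32 / 1.272 = 777.77
Round up: n = 778.

778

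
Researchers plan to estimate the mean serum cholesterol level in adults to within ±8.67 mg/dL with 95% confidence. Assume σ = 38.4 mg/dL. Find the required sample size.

For a mean, the margin of error is E = z·σ/√n, so n = (zσ/E)².
At 95% confidence, z = 1.960.
n = (1.960 × 38.4 / 8.67)² = 75.36
Round up: n = 76.

76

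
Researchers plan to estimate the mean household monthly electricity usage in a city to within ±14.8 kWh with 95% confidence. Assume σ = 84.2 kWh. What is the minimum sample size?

125

For a mean, the margin of error is E = z·σ/√n, so n = (zσ/E)².
At 95% confidence, z = 1.960.
n = (1.960 × 84.2 / 14.8)² = 124.34
Round up: n = 125.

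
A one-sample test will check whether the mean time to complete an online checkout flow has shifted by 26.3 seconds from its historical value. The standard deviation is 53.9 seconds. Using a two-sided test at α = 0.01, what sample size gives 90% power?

For a one-sample z-test, n = ((z_{α/2} + z_β)·σ/δ)².
z_{α/2} = 2.576 (two-sided α = 0.01); z_β = 1.282 (power 90% → β = 0.1).
n = (3.858 × 53.9 / 26.3)² = 62.52
Round up: n = 63.

n = 63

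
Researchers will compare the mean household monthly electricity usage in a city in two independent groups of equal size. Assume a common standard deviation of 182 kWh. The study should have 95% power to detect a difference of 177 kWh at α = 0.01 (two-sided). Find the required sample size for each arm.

For two equal groups, n per group = 2·((z_{α/2} + z_β)·σ/δ)².
z_{α/2} = 2.576; z_β = 1.645 (power 95%).
n = 2 × (4.221 × 182 / 177)² = 2 × 18.84 = 37.68
Round up: n = 38 per group.

38 per group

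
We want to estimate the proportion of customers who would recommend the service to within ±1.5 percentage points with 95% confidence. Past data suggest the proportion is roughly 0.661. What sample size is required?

For a proportion with margin E = 0.015 at 95% confidence, z = 1.960.
n = p̂(1−p̂)(z/E)² = 0.661 × 0.339 × (1.960/0.015)² = 3825.88
Round up: n = 3826.

n = 3826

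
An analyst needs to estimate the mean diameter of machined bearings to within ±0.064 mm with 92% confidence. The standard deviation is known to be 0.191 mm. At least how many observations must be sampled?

For a mean, the margin of error is E = z·σ/√n, so n = (zσ/E)².
At 92% confidence, z = 1.751.
n = (1.751 × 0.191 / 0.064)² = 27.31
Round up: n = 28.

28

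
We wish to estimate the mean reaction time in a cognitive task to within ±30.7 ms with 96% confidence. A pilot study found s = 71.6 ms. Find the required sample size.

For a mean, the margin of error is E = z·σ/√n, so n = (zσ/E)².
At 96% confidence, z = 2.054.
n = (2.054 × 71.6 / 30.7)² = 22.95
Round up: n = 23.

n = 23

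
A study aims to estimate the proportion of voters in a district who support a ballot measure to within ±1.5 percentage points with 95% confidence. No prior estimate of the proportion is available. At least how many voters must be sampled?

n = 4269

For a proportion with margin E = 0.015 at 95% confidence, z = 1.960.
With no prior estimate, use p = 0.5, which maximizes p(1−p) at 0.25.
n = 0.25 × (z/E)² = 0.25 × (1.960/0.015)² = 4268.44
Round up: n = 4269.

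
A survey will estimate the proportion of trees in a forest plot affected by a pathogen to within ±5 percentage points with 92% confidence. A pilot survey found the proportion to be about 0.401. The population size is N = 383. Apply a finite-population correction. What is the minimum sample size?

n = 167

For a proportion with margin E = 0.05 at 92% confidence, z = 1.751.
n = p̂(1−p̂)(z/E)² = 0.401 × 0.599 × (1.751/0.05)² = 294.58 — call this n₀.
Finite-population correction with N = 383: n = n₀ / (1 + (n₀−1)/N) = 294.58 / 1.767 = 166.71
Round up: n = 167.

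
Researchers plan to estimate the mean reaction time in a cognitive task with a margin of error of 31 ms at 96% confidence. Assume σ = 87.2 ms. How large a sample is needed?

For a mean, the margin of error is E = z·σ/√n, so n = (zσ/E)².
At 96% confidence, z = 2.054.
n = (2.054 × 87.2 / 31)² = 33.38
Round up: n = 34.

34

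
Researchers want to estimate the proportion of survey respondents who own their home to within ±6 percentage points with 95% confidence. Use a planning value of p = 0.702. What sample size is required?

n = 224

For a proportion with margin E = 0.06 at 95% confidence, z = 1.960.
n = p̂(1−p̂)(z/E)² = 0.702 × 0.298 × (1.960/0.06)² = 223.24
Round up: n = 224.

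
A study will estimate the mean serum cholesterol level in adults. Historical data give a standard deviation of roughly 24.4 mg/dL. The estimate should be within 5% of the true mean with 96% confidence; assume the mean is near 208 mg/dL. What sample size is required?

24

For a mean, the margin of error is E = z·σ/√n, so n = (zσ/E)².
At 96% confidence, z = 2.054.
E = 5% of 208 = 10.4 mg/dL.
n = (2.054 × 24.4 / 10.4)² = 23.22
Round up: n = 24.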